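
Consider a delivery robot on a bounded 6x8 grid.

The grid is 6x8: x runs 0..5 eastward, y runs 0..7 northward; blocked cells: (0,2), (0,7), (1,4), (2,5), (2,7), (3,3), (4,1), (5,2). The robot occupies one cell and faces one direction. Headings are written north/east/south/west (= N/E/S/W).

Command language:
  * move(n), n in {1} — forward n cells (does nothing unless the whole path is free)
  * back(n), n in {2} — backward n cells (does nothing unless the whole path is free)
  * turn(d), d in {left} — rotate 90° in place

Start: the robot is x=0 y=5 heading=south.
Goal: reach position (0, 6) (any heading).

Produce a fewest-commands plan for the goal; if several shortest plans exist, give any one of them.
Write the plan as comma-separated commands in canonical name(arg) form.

move(1), back(2)

t0: x=0 y=5 heading=south
step 1 (move(1)): x=0 y=4 heading=south
step 2 (back(2)): x=0 y=6 heading=south
no 1-step plan works, so 2 is optimal.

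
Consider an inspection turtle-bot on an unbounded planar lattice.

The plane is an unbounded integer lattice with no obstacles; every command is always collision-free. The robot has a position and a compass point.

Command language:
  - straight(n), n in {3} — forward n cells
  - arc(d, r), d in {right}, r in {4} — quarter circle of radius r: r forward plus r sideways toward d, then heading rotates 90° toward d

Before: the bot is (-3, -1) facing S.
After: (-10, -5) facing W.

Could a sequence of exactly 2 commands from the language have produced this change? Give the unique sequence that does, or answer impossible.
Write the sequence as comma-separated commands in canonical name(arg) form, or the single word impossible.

key: cell and facing (now W) both changed — the 2 commands mix motion and turning
initial: (-3, -1) facing S
t=1 arc(right, 4) ⇒ (-7, -5) facing W
t=2 straight(3) ⇒ (-10, -5) facing W
uniquely the one of 4 2-step routes that fits.

arc(right, 4), straight(3)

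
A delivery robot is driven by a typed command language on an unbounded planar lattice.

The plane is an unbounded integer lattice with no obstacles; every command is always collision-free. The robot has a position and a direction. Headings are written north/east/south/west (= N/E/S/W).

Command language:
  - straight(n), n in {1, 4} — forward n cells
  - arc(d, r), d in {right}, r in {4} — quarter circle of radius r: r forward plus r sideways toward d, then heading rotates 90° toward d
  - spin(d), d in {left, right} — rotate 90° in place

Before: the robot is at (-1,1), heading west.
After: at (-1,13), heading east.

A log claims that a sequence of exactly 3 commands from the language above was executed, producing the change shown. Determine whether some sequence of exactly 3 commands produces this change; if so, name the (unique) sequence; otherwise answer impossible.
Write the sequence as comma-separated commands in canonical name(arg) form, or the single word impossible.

arc(right, 4), straight(4), arc(right, 4)

key: position moved to (-1,13) AND the heading swung to E — translation plus rotation needed
t0: at (-1,1), heading west
t=1 arc(right, 4) ⇒ at (-5,5), heading north
t=2 straight(4) ⇒ at (-5,9), heading north
t=3 arc(right, 4) ⇒ at (-1,13), heading east
no rival 3-sequence matches.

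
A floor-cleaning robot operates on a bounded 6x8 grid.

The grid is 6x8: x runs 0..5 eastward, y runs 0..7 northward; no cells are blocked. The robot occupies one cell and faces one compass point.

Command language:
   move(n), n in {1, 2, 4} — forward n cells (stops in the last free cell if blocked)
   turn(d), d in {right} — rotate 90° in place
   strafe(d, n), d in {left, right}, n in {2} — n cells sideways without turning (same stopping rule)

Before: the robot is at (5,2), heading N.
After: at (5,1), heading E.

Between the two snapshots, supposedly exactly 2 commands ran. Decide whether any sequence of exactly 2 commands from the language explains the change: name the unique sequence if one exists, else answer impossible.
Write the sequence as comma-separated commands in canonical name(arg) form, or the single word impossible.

impossible

every 2-command combo misses the target.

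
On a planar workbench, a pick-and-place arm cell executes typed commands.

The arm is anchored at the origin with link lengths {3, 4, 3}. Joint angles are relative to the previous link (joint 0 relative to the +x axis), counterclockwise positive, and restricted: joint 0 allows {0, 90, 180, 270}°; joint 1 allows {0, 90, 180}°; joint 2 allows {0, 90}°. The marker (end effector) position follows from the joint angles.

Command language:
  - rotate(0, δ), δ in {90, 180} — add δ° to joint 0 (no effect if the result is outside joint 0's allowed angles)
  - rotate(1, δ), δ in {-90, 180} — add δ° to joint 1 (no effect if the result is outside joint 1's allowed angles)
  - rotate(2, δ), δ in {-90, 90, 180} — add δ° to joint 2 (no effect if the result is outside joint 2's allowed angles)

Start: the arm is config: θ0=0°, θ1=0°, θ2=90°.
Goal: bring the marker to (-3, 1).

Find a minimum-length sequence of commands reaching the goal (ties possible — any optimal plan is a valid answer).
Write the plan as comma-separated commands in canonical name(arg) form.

begin: config: θ0=0°, θ1=0°, θ2=90°
1. rotate(0, 90) → config: θ0=90°, θ1=0°, θ2=90°
2. rotate(0, 180) → config: θ0=270°, θ1=0°, θ2=90°
3. rotate(1, 180) → config: θ0=270°, θ1=180°, θ2=90°
nothing shorter than 3 reaches the goal.

rotate(0, 90), rotate(0, 180), rotate(1, 180)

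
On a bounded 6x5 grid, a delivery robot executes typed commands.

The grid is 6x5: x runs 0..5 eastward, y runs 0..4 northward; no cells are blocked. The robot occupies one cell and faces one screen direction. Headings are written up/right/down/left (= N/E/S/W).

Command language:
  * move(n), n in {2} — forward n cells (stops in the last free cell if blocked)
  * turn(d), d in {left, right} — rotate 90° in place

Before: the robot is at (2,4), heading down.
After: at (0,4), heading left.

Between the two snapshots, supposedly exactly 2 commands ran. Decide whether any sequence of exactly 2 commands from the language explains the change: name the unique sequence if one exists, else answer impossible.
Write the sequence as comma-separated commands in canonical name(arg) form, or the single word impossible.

key: cell and facing (now W) both changed — the 2 commands mix motion and turning
from: at (2,4), heading down
[1] after turn(right): at (2,4), heading left
[2] after move(2): at (0,4), heading left
no other 2-command option fits: unique.

turn(right), move(2)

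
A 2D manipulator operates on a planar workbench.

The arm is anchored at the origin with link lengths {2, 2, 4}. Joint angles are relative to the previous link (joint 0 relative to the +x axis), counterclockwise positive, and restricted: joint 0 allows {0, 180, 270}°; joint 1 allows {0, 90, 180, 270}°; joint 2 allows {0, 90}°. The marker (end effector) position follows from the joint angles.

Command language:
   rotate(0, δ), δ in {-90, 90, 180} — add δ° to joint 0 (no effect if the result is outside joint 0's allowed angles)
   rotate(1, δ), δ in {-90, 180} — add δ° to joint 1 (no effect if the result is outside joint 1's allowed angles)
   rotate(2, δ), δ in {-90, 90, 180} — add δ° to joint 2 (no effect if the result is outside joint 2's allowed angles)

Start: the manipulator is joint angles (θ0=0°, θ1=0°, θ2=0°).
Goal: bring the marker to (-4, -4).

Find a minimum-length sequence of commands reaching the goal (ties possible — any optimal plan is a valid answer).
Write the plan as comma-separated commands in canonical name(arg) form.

begin: joint angles (θ0=0°, θ1=0°, θ2=0°)
step 1 (rotate(0, 180)): joint angles (θ0=180°, θ1=0°, θ2=0°)
step 2 (rotate(2, 90)): joint angles (θ0=180°, θ1=0°, θ2=90°)
shorter routes all fall short; 2 is best.

rotate(0, 180), rotate(2, 90)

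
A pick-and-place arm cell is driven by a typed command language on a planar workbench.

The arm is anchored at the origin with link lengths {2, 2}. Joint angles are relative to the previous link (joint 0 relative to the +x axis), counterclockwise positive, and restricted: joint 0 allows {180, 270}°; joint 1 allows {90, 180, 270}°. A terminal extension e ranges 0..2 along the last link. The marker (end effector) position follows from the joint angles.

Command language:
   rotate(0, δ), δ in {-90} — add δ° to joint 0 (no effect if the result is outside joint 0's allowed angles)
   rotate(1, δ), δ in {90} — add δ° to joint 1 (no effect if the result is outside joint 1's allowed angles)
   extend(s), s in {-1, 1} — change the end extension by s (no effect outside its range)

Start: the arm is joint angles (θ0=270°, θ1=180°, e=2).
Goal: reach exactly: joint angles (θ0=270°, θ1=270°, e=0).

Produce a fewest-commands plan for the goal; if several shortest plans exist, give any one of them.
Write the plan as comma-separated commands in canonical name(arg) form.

rotate(1, 90), extend(-1), extend(-1)

start: joint angles (θ0=270°, θ1=180°, e=2)
[1] after rotate(1, 90): joint angles (θ0=270°, θ1=270°, e=2)
[2] after extend(-1): joint angles (θ0=270°, θ1=270°, e=1)
[3] after extend(-1): joint angles (θ0=270°, θ1=270°, e=0)
minimal: 3 command(s), checked below 3.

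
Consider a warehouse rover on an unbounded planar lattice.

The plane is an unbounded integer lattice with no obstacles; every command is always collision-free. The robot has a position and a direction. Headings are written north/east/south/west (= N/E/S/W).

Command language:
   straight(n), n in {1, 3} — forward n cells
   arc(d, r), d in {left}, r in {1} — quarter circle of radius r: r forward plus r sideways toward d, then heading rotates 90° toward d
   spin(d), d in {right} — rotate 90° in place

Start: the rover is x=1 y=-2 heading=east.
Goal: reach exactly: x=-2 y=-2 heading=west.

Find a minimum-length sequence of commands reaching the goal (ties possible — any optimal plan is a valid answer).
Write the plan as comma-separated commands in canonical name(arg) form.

spin(right), spin(right), straight(3)

initial: x=1 y=-2 heading=east
[1] after spin(right): x=1 y=-2 heading=south
[2] after spin(right): x=1 y=-2 heading=west
[3] after straight(3): x=-2 y=-2 heading=west
nothing shorter than 3 reaches the goal.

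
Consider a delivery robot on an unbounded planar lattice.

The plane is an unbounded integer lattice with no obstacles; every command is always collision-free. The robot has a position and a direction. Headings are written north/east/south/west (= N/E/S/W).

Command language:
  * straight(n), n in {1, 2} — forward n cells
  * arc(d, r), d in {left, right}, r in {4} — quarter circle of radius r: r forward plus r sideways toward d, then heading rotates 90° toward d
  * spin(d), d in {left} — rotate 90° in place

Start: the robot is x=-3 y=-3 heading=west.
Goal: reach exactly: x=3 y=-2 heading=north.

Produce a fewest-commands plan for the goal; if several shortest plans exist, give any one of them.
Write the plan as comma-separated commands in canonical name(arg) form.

straight(2), spin(left), arc(left, 4), arc(left, 4), straight(1)

begin: x=-3 y=-3 heading=west
1. straight(2) → x=-5 y=-3 heading=west
2. spin(left) → x=-5 y=-3 heading=south
3. arc(left, 4) → x=-1 y=-7 heading=east
4. arc(left, 4) → x=3 y=-3 heading=north
5. straight(1) → x=3 y=-2 heading=north
no 4-step plan works, so 5 is optimal.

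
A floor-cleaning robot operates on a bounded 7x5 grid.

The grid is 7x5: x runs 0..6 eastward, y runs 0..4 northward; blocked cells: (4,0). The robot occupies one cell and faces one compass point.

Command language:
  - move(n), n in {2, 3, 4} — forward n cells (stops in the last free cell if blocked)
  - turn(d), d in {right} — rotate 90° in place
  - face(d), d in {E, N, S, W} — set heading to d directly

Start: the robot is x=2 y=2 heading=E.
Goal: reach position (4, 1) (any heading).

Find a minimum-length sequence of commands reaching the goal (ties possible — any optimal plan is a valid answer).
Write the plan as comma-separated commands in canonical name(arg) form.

from: x=2 y=2 heading=E
step 1 (move(2)): x=4 y=2 heading=E
step 2 (face(S)): x=4 y=2 heading=S
step 3 (move(2)): x=4 y=1 heading=S
shorter routes all fall short; 3 is best.

move(2), face(S), move(2)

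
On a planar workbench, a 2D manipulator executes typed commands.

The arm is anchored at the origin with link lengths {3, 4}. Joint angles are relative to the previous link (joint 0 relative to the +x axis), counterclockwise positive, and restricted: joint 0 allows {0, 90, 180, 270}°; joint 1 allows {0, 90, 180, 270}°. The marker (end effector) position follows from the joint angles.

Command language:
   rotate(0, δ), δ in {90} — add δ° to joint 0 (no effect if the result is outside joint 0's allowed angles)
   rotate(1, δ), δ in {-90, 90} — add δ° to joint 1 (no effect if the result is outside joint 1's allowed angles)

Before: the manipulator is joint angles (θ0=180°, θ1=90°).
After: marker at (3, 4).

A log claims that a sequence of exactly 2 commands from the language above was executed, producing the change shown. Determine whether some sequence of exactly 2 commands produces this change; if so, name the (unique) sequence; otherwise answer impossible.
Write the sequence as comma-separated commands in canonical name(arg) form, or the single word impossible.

rotate(0, 90), rotate(0, 90)

initial: joint angles (θ0=180°, θ1=90°)
[1] after rotate(0, 90): joint angles (θ0=270°, θ1=90°)
[2] after rotate(0, 90): joint angles (θ0=0°, θ1=90°)
no rival 2-sequence matches.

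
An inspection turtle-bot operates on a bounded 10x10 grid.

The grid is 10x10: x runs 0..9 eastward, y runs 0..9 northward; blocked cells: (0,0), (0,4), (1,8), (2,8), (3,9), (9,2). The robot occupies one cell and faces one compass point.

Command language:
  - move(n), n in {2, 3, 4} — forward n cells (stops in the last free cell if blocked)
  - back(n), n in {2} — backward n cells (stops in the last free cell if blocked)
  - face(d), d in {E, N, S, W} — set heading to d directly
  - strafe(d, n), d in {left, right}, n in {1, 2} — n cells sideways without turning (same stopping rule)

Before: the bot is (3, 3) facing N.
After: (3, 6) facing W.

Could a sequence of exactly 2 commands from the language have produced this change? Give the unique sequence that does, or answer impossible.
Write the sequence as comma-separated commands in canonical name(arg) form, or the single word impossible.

key: cell and facing (now W) both changed — the 2 commands mix motion and turning
begin: (3, 3) facing N
[1] after move(3): (3, 6) facing N
[2] after face(W): (3, 6) facing W
all 144 alternatives checked — unique.

move(3), face(W)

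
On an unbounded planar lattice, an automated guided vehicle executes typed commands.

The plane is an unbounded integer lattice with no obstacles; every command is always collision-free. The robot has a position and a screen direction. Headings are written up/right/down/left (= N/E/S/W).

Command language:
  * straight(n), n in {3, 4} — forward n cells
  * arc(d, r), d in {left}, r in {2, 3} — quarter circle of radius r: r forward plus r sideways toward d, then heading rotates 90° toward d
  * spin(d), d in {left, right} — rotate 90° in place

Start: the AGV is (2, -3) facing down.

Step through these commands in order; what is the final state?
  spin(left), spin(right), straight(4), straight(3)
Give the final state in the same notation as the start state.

initial: (2, -3) facing down
step 1 (spin(left)): (2, -3) facing right
step 2 (spin(right)): (2, -3) facing down
step 3 (straight(4)): (2, -7) facing down
step 4 (straight(3)): (2, -10) facing down

(2, -10) facing down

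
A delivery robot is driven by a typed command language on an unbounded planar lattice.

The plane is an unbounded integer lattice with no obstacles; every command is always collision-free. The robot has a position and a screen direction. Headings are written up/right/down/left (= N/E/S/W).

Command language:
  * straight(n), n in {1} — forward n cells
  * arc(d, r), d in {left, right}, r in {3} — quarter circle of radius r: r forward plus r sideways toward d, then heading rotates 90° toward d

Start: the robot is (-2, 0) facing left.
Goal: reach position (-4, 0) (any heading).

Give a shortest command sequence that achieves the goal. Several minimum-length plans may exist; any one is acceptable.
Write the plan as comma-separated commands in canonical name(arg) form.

straight(1), straight(1)

from: (-2, 0) facing left
[1] after straight(1): (-3, 0) facing left
[2] after straight(1): (-4, 0) facing left
nothing shorter than 2 reaches the goal.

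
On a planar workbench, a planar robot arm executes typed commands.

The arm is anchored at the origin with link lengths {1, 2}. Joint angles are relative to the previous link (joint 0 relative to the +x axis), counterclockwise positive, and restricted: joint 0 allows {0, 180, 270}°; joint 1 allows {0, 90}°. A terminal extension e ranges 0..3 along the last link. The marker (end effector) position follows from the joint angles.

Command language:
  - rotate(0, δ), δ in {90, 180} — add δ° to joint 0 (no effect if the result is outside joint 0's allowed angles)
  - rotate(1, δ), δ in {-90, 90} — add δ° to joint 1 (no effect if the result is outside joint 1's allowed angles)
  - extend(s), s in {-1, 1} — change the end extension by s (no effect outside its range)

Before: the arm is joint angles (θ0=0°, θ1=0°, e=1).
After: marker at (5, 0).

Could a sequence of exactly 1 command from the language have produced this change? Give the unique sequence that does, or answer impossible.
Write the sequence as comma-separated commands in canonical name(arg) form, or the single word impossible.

extend(1)

begin: joint angles (θ0=0°, θ1=0°, e=1)
step 1 (extend(1)): joint angles (θ0=0°, θ1=0°, e=2)
uniquely the one of 6 1-step routes that fits.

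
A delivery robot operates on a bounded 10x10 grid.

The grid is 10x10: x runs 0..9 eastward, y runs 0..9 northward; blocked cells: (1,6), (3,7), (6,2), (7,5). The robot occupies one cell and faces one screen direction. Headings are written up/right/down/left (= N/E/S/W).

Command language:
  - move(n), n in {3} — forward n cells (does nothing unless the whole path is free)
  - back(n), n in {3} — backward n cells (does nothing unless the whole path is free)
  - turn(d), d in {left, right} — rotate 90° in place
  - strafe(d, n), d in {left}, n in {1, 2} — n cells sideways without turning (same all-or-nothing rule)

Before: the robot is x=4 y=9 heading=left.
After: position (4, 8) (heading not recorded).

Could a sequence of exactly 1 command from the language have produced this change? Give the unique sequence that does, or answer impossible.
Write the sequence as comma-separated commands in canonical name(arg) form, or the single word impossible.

start: x=4 y=9 heading=left
1. strafe(left, 1) → x=4 y=8 heading=left
uniquely the one of 6 1-step routes that fits.

strafe(left, 1)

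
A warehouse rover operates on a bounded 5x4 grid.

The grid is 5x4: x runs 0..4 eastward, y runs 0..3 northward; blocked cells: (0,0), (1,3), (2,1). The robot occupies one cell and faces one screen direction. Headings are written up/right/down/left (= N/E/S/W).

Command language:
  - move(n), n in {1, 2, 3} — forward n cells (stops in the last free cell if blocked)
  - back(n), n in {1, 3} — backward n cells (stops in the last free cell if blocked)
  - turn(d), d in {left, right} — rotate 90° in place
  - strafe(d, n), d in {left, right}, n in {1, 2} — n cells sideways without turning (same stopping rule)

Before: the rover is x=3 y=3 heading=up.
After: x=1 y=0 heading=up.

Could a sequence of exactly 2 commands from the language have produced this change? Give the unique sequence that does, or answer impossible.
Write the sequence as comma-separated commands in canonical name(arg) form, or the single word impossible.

back(3), strafe(left, 2)

key: running strafe(left, 2) before back(3) would end elsewhere — order is forced
initial: x=3 y=3 heading=up
[1] after back(3): x=3 y=0 heading=up
[2] after strafe(left, 2): x=1 y=0 heading=up
uniquely the one of 121 2-step routes that fits.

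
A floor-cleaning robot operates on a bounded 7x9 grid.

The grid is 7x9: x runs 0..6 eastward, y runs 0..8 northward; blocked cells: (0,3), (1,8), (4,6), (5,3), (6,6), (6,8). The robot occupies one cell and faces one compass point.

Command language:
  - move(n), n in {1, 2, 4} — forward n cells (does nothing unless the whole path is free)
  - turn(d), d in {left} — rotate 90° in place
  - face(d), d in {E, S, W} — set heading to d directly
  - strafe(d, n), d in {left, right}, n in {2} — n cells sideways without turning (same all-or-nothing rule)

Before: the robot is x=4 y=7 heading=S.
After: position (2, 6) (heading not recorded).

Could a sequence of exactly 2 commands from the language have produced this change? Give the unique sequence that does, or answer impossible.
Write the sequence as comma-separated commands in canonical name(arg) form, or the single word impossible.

strafe(right, 2), move(1)

key: running move(1) before strafe(right, 2) would end elsewhere — order is forced
t0: x=4 y=7 heading=S
[1] after strafe(right, 2): x=2 y=7 heading=S
[2] after move(1): x=2 y=6 heading=S
no other 2-command option fits: unique.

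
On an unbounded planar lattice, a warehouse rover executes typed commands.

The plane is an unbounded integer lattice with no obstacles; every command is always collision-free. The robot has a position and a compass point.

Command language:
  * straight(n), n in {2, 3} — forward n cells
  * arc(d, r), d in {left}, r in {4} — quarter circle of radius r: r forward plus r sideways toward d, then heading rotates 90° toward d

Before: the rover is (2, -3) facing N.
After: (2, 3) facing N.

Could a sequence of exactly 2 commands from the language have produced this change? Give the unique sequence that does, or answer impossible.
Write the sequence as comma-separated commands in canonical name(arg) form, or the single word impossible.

key: heading stays N — no command in the sequence turns
initial: (2, -3) facing N
t=1 straight(3) ⇒ (2, 0) facing N
t=2 straight(3) ⇒ (2, 3) facing N
no rival 2-sequence matches.

straight(3), straight(3)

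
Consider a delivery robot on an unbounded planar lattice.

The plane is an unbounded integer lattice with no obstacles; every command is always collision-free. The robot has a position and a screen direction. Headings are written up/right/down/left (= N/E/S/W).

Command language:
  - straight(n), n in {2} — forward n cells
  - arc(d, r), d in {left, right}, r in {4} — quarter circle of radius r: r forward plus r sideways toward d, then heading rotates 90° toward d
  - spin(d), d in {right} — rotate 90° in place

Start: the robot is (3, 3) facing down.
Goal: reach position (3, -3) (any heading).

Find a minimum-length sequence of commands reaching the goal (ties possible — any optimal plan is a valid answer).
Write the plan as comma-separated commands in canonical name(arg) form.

straight(2), straight(2), straight(2)

t0: (3, 3) facing down
1. straight(2) → (3, 1) facing down
2. straight(2) → (3, -1) facing down
3. straight(2) → (3, -3) facing down
nothing shorter than 3 reaches the goal.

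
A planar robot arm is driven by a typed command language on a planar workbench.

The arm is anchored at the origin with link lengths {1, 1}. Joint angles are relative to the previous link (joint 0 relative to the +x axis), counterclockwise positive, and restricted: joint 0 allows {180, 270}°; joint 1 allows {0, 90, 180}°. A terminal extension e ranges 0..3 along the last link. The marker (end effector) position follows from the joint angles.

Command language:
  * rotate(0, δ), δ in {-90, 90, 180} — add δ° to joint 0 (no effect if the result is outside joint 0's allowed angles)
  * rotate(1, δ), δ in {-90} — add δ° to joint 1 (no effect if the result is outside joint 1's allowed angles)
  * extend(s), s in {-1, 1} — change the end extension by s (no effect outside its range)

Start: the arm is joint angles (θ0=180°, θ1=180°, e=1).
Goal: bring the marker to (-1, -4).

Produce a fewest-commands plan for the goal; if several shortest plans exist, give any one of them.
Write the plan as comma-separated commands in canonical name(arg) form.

extend(1), extend(1), rotate(1, -90)

t0: joint angles (θ0=180°, θ1=180°, e=1)
step 1 (extend(1)): joint angles (θ0=180°, θ1=180°, e=2)
step 2 (extend(1)): joint angles (θ0=180°, θ1=180°, e=3)
step 3 (rotate(1, -90)): joint angles (θ0=180°, θ1=90°, e=3)
shorter routes all fall short; 3 is best.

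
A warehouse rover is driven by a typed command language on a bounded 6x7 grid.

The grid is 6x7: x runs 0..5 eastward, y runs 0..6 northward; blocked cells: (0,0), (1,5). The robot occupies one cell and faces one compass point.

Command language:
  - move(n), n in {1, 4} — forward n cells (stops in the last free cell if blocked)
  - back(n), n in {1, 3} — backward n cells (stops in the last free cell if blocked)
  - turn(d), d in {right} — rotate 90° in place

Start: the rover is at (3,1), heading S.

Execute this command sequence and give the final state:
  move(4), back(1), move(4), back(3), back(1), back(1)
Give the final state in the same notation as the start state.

at (3,5), heading S

begin: at (3,1), heading S
[1] after move(4): at (3,0), heading S
[2] after back(1): at (3,1), heading S
[3] after move(4): at (3,0), heading S
[4] after back(3): at (3,3), heading S
[5] after back(1): at (3,4), heading S
[6] after back(1): at (3,5), heading S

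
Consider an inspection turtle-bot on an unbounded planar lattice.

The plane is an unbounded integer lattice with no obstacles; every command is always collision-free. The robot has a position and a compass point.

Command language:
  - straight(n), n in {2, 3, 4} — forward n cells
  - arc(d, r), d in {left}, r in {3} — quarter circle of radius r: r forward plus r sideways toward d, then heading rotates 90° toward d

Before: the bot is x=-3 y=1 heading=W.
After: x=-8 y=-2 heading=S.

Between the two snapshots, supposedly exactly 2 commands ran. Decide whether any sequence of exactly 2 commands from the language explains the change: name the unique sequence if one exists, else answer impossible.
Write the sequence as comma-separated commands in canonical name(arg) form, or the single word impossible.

key: position moved to (-8,-2) AND the heading swung to S — translation plus rotation needed
start: x=-3 y=1 heading=W
1. straight(2) → x=-5 y=1 heading=W
2. arc(left, 3) → x=-8 y=-2 heading=S
all 16 alternatives checked — unique.

straight(2), arc(left, 3)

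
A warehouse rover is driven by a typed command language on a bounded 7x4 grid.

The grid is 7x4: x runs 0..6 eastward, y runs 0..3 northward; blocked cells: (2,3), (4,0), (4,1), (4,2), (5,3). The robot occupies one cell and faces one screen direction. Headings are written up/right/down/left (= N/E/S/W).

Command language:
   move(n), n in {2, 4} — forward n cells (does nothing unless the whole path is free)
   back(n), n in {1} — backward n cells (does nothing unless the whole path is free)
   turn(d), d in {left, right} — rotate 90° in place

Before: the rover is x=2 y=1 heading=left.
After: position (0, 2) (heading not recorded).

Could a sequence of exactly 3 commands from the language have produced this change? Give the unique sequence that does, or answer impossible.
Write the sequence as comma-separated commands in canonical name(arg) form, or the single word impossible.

move(2), turn(left), back(1)

key: running back(1) before move(2) would end elsewhere — order is forced
initial: x=2 y=1 heading=left
1. move(2) → x=0 y=1 heading=left
2. turn(left) → x=0 y=1 heading=down
3. back(1) → x=0 y=2 heading=down
no rival 3-sequence matches.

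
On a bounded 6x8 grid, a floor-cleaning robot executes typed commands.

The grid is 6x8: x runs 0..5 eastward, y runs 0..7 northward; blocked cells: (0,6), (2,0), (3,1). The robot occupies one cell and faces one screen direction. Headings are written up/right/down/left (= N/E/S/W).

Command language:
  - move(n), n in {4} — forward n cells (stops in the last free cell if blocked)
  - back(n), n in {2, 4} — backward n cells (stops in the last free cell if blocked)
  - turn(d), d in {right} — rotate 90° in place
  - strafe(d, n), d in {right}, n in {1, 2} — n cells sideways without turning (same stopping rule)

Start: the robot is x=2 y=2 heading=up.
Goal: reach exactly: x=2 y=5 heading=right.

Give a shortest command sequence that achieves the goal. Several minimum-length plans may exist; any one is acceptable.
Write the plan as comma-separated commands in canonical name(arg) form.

back(2), move(4), turn(right)

start: x=2 y=2 heading=up
[1] after back(2): x=2 y=1 heading=up
[2] after move(4): x=2 y=5 heading=up
[3] after turn(right): x=2 y=5 heading=right
shorter routes all fall short; 3 is best.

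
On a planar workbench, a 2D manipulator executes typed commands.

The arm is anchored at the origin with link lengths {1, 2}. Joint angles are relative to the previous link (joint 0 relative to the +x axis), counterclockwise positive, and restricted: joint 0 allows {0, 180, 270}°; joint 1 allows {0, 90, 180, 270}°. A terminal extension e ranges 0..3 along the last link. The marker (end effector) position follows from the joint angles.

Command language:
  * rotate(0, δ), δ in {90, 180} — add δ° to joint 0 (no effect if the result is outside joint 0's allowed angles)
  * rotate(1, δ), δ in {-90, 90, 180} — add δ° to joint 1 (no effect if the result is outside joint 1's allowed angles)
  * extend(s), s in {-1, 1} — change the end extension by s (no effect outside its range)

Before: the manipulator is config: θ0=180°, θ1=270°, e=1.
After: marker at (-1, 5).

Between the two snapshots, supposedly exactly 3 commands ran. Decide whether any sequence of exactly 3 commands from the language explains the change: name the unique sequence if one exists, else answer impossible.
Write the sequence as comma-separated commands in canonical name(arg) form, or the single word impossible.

begin: config: θ0=180°, θ1=270°, e=1
1. extend(1) → config: θ0=180°, θ1=270°, e=2
2. extend(1) → config: θ0=180°, θ1=270°, e=3
3. extend(1) → config: θ0=180°, θ1=270°, e=3
no other 3-command option fits: unique.

extend(1), extend(1), extend(1)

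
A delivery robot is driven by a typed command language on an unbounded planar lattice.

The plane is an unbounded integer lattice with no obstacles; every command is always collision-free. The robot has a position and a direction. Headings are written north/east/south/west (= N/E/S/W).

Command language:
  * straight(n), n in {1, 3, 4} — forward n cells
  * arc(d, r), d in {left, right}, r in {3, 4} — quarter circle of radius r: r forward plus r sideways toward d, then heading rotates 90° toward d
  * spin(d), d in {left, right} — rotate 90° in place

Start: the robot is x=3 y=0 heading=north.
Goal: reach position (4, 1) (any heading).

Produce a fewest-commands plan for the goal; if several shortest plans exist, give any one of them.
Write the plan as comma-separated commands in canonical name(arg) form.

t0: x=3 y=0 heading=north
[1] after straight(1): x=3 y=1 heading=north
[2] after spin(right): x=3 y=1 heading=east
[3] after straight(1): x=4 y=1 heading=east
no 2-step plan works, so 3 is optimal.

straight(1), spin(right), straight(1)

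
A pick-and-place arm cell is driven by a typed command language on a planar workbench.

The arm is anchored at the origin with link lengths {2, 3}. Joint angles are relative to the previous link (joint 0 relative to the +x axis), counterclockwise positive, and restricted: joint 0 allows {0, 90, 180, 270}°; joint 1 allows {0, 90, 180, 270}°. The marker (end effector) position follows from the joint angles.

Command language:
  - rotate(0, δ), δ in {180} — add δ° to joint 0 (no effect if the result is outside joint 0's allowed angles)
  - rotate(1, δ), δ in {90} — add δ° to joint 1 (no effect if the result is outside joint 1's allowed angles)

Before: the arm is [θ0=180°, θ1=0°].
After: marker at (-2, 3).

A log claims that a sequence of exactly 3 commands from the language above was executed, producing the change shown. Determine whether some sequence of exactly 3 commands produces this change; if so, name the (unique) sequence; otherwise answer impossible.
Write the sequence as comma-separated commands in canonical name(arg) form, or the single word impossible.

t0: [θ0=180°, θ1=0°]
step 1 (rotate(1, 90)): [θ0=180°, θ1=90°]
step 2 (rotate(1, 90)): [θ0=180°, θ1=180°]
step 3 (rotate(1, 90)): [θ0=180°, θ1=270°]
no rival 3-sequence matches.

rotate(1, 90), rotate(1, 90), rotate(1, 90)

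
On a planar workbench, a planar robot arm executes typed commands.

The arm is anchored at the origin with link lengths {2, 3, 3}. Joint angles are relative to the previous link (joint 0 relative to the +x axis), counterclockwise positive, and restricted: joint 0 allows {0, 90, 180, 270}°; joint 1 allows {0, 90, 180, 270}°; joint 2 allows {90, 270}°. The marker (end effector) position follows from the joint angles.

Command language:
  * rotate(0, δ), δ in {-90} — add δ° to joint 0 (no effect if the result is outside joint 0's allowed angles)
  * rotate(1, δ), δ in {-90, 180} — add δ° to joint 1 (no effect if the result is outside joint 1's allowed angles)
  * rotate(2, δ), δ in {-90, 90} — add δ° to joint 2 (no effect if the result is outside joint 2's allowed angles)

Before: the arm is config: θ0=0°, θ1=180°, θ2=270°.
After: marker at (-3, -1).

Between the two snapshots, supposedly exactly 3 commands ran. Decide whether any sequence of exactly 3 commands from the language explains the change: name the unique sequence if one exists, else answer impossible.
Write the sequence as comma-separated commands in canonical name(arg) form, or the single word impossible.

rotate(0, -90), rotate(0, -90), rotate(0, -90)

begin: config: θ0=0°, θ1=180°, θ2=270°
t=1 rotate(0, -90) ⇒ config: θ0=270°, θ1=180°, θ2=270°
t=2 rotate(0, -90) ⇒ config: θ0=180°, θ1=180°, θ2=270°
t=3 rotate(0, -90) ⇒ config: θ0=90°, θ1=180°, θ2=270°
no other 3-command option fits: unique.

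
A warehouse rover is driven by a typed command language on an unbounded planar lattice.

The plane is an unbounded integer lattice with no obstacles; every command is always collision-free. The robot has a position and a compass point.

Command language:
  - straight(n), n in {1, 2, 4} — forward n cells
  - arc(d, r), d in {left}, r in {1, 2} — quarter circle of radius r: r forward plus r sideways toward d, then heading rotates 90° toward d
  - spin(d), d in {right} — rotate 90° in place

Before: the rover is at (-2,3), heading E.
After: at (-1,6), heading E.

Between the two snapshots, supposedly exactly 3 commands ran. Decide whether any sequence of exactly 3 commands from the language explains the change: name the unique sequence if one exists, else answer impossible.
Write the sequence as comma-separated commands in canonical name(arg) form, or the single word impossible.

key: still facing E at the end — net rotation zero over 3 steps
begin: at (-2,3), heading E
t=1 arc(left, 1) ⇒ at (-1,4), heading N
t=2 straight(2) ⇒ at (-1,6), heading N
t=3 spin(right) ⇒ at (-1,6), heading E
uniquely the one of 216 3-step routes that fits.

arc(left, 1), straight(2), spin(right)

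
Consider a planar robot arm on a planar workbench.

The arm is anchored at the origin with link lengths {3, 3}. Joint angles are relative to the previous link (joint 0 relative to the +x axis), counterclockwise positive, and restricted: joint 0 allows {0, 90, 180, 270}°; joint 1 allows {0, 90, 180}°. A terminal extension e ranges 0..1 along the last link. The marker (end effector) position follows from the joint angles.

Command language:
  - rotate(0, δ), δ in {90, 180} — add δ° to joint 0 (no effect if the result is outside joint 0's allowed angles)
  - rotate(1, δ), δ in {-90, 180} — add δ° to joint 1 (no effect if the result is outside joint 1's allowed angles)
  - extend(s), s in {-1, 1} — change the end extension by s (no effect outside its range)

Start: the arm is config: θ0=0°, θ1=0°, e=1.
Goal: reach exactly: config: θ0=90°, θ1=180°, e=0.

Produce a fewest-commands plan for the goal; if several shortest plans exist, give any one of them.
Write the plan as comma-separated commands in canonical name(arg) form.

begin: config: θ0=0°, θ1=0°, e=1
[1] after rotate(0, 90): config: θ0=90°, θ1=0°, e=1
[2] after extend(-1): config: θ0=90°, θ1=0°, e=0
[3] after rotate(1, 180): config: θ0=90°, θ1=180°, e=0
nothing shorter than 3 reaches the goal.

rotate(0, 90), extend(-1), rotate(1, 180)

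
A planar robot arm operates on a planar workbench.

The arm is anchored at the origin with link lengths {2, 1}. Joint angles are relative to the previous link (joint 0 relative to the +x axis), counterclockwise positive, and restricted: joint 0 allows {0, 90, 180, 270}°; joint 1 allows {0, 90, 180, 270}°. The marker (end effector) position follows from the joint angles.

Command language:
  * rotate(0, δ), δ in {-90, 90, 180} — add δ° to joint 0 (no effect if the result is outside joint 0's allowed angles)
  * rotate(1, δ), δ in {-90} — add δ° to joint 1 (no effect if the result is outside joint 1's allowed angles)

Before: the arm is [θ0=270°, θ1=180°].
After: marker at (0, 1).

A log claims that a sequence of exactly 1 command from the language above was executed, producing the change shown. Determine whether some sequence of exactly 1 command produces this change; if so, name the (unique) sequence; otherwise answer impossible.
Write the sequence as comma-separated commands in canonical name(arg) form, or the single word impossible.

begin: [θ0=270°, θ1=180°]
t=1 rotate(0, 180) ⇒ [θ0=90°, θ1=180°]
no other 1-command option fits: unique.

rotate(0, 180)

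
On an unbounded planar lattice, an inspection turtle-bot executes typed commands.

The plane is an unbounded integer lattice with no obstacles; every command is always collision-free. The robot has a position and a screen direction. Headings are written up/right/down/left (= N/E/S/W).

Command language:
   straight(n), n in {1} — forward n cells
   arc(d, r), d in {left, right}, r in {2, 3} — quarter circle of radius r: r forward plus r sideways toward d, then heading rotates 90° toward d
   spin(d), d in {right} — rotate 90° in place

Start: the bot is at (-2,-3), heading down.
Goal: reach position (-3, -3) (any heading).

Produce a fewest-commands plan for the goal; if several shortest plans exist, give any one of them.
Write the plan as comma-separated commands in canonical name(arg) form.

spin(right), straight(1)

t0: at (-2,-3), heading down
1. spin(right) → at (-2,-3), heading left
2. straight(1) → at (-3,-3), heading left
minimal: 2 command(s), checked below 2.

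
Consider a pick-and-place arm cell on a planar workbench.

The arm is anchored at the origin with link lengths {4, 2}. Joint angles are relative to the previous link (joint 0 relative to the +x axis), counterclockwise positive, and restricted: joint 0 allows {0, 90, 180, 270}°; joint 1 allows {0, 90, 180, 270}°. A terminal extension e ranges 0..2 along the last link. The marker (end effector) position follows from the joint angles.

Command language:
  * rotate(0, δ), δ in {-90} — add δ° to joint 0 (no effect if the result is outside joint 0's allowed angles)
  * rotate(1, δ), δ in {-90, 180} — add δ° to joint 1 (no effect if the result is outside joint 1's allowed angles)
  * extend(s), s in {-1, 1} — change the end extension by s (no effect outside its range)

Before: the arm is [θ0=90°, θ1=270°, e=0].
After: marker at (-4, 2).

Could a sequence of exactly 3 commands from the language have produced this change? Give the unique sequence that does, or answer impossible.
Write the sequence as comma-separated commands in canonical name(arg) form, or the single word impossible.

rotate(0, -90), rotate(0, -90), rotate(0, -90)

initial: [θ0=90°, θ1=270°, e=0]
[1] after rotate(0, -90): [θ0=0°, θ1=270°, e=0]
[2] after rotate(0, -90): [θ0=270°, θ1=270°, e=0]
[3] after rotate(0, -90): [θ0=180°, θ1=270°, e=0]
no rival 3-sequence matches.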